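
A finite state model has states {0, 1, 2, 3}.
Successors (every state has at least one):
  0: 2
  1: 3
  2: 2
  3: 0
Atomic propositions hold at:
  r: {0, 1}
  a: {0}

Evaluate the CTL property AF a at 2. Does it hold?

AF a: least fixpoint, start Z0 = {0}, add states with every successor in Z. Z1 = {0, 3}; Z2 = {0, 1, 3}; fixed.
Sat(AF a) = {0, 1, 3}
2 ∉ Sat(AF a) = {0, 1, 3}, so the formula does not hold at 2.

No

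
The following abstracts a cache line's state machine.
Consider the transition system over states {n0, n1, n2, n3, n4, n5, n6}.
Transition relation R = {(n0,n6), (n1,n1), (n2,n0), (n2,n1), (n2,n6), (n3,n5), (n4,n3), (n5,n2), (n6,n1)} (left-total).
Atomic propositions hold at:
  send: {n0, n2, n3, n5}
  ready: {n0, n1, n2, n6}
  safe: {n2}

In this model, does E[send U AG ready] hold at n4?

No

AG ready: greatest fixpoint, start Z0 = {n0, n1, n2, n6}, keep only states in Sat with every successor in Z. Already a fixed point.
Sat(AG ready) = {n0, n1, n2, n6}
E[send U AG ready]: least fixpoint, start Z0 = Sat(AG ready) = {n0, n1, n2, n6}, add states in Sat(send) with some successor in Z. Z1 = {n0, n1, n2, n5, n6}; Z2 = {n0, n1, n2, n3, n5, n6}; fixed.
Sat(E[send U AG ready]) = {n0, n1, n2, n3, n5, n6}
n4 ∉ Sat(E[send U AG ready]) = {n0, n1, n2, n3, n5, n6}, so the formula does not hold at n4.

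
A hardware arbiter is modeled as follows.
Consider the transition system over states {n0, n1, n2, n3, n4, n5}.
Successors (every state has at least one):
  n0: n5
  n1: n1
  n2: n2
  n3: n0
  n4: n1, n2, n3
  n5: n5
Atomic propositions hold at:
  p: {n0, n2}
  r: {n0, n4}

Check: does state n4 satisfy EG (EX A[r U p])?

Yes

A[r U p]: least fixpoint, start Z0 = Sat(p) = {n0, n2}, add states in Sat(r) with every successor in Z. Already a fixed point.
Sat(A[r U p]) = {n0, n2}
Sat(EX A[r U p]) = {s : some successor in {n0, n2}} = {n2, n3, n4}
EG (EX A[r U p]): greatest fixpoint, start Z0 = {n2, n3, n4}, keep only states in Sat with some successor in Z. Z1 = {n2, n4}; fixed.
Sat(EG (EX A[r U p])) = {n2, n4}
n4 ∈ Sat(EG (EX A[r U p])) = {n2, n4}, so the formula holds at n4.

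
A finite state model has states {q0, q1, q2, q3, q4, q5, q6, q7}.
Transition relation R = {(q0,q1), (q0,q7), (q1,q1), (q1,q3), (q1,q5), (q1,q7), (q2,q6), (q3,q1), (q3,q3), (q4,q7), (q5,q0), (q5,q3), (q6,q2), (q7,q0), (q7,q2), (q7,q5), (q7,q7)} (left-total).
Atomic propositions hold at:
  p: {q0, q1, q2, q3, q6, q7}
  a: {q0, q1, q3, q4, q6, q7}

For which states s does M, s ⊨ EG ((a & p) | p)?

Sat(a & p) = {q0, q1, q3, q6, q7}
Sat((a & p) | p) = {q0, q1, q2, q3, q6, q7}
EG ((a & p) | p): greatest fixpoint, start Z0 = {q0, q1, q2, q3, q6, q7}, keep only states in Sat with some successor in Z. Already a fixed point.
Sat(EG ((a & p) | p)) = {q0, q1, q2, q3, q6, q7}

{q0, q1, q2, q3, q6, q7}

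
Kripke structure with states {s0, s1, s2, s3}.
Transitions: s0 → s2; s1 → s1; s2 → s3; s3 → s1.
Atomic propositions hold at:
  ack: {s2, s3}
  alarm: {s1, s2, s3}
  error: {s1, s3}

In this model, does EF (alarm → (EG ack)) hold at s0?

Yes

EG ack: greatest fixpoint, start Z0 = {s2, s3}, keep only states in Sat with some successor in Z. Z1 = {s2}; Z2 = ∅; fixed.
Sat(EG ack) = ∅
Sat(alarm → (EG ack)) = {s0}
EF (alarm → (EG ack)): least fixpoint, start Z0 = {s0}, add states with some successor in Z. Already a fixed point.
Sat(EF (alarm → (EG ack))) = {s0}
s0 ∈ Sat(EF (alarm → (EG ack))) = {s0}, so the formula holds at s0.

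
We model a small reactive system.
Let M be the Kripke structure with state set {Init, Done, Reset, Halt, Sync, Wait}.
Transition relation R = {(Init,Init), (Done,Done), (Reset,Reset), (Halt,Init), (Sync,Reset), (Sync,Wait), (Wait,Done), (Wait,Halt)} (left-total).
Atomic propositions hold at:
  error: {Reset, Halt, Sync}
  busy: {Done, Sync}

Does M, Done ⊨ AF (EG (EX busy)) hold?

Yes

Sat(EX busy) = {s : some successor in {Done, Sync}} = {Done, Wait}
EG (EX busy): greatest fixpoint, start Z0 = {Done, Wait}, keep only states in Sat with some successor in Z. Already a fixed point.
Sat(EG (EX busy)) = {Done, Wait}
AF (EG (EX busy)): least fixpoint, start Z0 = {Done, Wait}, add states with every successor in Z. Already a fixed point.
Sat(AF (EG (EX busy))) = {Done, Wait}
Done ∈ Sat(AF (EG (EX busy))) = {Done, Wait}, so the formula holds at Done.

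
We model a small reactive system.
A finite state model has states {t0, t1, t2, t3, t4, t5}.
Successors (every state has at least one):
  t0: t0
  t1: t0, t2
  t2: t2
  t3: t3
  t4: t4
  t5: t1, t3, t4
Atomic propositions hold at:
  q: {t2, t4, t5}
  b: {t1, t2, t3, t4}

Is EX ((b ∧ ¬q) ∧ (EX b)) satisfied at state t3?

Yes

Sat(¬q) = {t0, t1, t3}
Sat(b ∧ ¬q) = {t1, t3}
Sat(EX b) = {s : some successor in {t1, t2, t3, t4}} = {t1, t2, t3, t4, t5}
Sat((b ∧ ¬q) ∧ (EX b)) = {t1, t3}
Sat(EX ((b ∧ ¬q) ∧ (EX b))) = {s : some successor in {t1, t3}} = {t3, t5}
t3 ∈ Sat(EX ((b ∧ ¬q) ∧ (EX b))) = {t3, t5}, so the formula holds at t3.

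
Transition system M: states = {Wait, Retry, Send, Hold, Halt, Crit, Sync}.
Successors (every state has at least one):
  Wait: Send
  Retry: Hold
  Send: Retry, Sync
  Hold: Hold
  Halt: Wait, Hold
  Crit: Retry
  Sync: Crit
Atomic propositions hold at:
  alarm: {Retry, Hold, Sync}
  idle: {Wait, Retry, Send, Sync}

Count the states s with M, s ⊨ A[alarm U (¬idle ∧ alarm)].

2

Sat(¬idle) = {Hold, Halt, Crit}
Sat(¬idle ∧ alarm) = {Hold}
A[alarm U (¬idle ∧ alarm)]: least fixpoint, start Z0 = Sat((¬idle ∧ alarm)) = {Hold}, add states in Sat(alarm) with every successor in Z. Z1 = {Retry, Hold}; fixed.
Sat(A[alarm U (¬idle ∧ alarm)]) = {Retry, Hold}
|Sat(A[alarm U (¬idle ∧ alarm)])| = |{Retry, Hold}| = 2.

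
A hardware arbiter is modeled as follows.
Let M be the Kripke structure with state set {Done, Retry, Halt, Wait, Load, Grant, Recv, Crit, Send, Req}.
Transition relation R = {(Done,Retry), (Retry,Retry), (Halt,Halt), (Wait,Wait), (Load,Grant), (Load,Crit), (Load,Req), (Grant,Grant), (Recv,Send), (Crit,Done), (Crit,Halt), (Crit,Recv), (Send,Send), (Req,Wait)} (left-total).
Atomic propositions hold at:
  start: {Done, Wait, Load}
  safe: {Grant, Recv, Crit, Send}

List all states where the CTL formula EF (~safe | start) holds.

Sat(~safe) = {Done, Retry, Halt, Wait, Load, Req}
Sat(~safe | start) = {Done, Retry, Halt, Wait, Load, Req}
EF (~safe | start): least fixpoint, start Z0 = {Done, Retry, Halt, Wait, Load, Req}, add states with some successor in Z. Z1 = {Done, Retry, Halt, Wait, Load, Crit, Req}; fixed.
Sat(EF (~safe | start)) = {Done, Retry, Halt, Wait, Load, Crit, Req}

{Done, Retry, Halt, Wait, Load, Crit, Req}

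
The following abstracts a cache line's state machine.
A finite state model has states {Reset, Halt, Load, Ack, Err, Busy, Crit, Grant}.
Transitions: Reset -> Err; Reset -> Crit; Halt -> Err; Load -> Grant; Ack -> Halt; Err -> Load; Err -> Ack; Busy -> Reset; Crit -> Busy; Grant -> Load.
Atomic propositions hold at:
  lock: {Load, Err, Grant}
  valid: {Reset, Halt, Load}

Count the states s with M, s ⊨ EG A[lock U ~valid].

Sat(~valid) = {Ack, Err, Busy, Crit, Grant}
A[lock U ~valid]: least fixpoint, start Z0 = Sat(~valid) = {Ack, Err, Busy, Crit, Grant}, add states in Sat(lock) with every successor in Z. Z1 = {Load, Ack, Err, Busy, Crit, Grant}; fixed.
Sat(A[lock U ~valid]) = {Load, Ack, Err, Busy, Crit, Grant}
EG A[lock U ~valid]: greatest fixpoint, start Z0 = {Load, Ack, Err, Busy, Crit, Grant}, keep only states in Sat with some successor in Z. Z1 = {Load, Err, Crit, Grant}; Z2 = {Load, Err, Grant}; fixed.
Sat(EG A[lock U ~valid]) = {Load, Err, Grant}
|Sat(EG A[lock U ~valid])| = |{Load, Err, Grant}| = 3.

3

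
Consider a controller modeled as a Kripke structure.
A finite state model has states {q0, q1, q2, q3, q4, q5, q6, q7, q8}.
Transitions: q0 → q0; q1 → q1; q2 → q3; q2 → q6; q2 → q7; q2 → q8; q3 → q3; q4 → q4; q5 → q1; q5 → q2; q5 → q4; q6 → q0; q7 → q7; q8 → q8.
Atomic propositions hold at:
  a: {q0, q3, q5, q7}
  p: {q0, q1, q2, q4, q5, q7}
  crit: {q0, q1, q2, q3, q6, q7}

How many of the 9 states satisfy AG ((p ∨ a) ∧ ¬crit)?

Sat(p ∨ a) = {q0, q1, q2, q3, q4, q5, q7}
Sat(¬crit) = {q4, q5, q8}
Sat((p ∨ a) ∧ ¬crit) = {q4, q5}
AG ((p ∨ a) ∧ ¬crit): greatest fixpoint, start Z0 = {q4, q5}, keep only states in Sat with every successor in Z. Z1 = {q4}; fixed.
Sat(AG ((p ∨ a) ∧ ¬crit)) = {q4}
|Sat(AG ((p ∨ a) ∧ ¬crit))| = |{q4}| = 1.

1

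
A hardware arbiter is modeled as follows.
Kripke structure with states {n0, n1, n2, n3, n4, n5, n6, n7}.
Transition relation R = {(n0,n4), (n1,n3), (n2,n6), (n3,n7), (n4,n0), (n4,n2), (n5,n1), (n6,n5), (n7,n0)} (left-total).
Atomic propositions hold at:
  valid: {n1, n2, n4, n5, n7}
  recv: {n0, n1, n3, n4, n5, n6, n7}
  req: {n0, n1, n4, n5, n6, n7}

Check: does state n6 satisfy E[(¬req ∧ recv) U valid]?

Sat(¬req) = {n2, n3}
Sat(¬req ∧ recv) = {n3}
E[(¬req ∧ recv) U valid]: least fixpoint, start Z0 = Sat(valid) = {n1, n2, n4, n5, n7}, add states in Sat(¬req ∧ recv) with some successor in Z. Z1 = {n1, n2, n3, n4, n5, n7}; fixed.
Sat(E[(¬req ∧ recv) U valid]) = {n1, n2, n3, n4, n5, n7}
n6 ∉ Sat(E[(¬req ∧ recv) U valid]) = {n1, n2, n3, n4, n5, n7}, so the formula does not hold at n6.

No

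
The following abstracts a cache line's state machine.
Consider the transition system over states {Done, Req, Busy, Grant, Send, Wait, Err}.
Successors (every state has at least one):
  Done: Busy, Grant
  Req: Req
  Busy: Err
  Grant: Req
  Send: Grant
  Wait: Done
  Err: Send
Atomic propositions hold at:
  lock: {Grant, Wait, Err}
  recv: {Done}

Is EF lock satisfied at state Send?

Yes

EF lock: least fixpoint, start Z0 = {Grant, Wait, Err}, add states with some successor in Z. Z1 = {Done, Busy, Grant, Send, Wait, Err}; fixed.
Sat(EF lock) = {Done, Busy, Grant, Send, Wait, Err}
Send ∈ Sat(EF lock) = {Done, Busy, Grant, Send, Wait, Err}, so the formula holds at Send.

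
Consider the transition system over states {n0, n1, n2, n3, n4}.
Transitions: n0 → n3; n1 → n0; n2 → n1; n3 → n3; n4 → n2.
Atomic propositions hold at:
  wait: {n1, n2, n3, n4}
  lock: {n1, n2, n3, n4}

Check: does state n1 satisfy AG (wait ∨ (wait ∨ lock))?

No

Sat(wait ∨ lock) = {n1, n2, n3, n4}
Sat(wait ∨ (wait ∨ lock)) = {n1, n2, n3, n4}
AG (wait ∨ (wait ∨ lock)): greatest fixpoint, start Z0 = {n1, n2, n3, n4}, keep only states in Sat with every successor in Z. Z1 = {n2, n3, n4}; Z2 = {n3, n4}; Z3 = {n3}; fixed.
Sat(AG (wait ∨ (wait ∨ lock))) = {n3}
n1 ∉ Sat(AG (wait ∨ (wait ∨ lock))) = {n3}, so the formula does not hold at n1.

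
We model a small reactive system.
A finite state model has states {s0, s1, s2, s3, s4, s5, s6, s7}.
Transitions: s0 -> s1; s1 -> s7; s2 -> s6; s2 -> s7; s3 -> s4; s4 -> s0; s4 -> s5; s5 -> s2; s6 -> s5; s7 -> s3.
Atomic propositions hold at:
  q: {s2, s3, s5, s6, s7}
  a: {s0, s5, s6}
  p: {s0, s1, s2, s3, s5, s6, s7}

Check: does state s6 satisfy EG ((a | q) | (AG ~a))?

Sat(a | q) = {s0, s2, s3, s5, s6, s7}
Sat(~a) = {s1, s2, s3, s4, s7}
AG ~a: greatest fixpoint, start Z0 = {s1, s2, s3, s4, s7}, keep only states in Sat with every successor in Z. Z1 = {s1, s3, s7}; Z2 = {s1, s7}; Z3 = {s1}; Z4 = ∅; fixed.
Sat(AG ~a) = ∅
Sat((a | q) | (AG ~a)) = {s0, s2, s3, s5, s6, s7}
EG ((a | q) | (AG ~a)): greatest fixpoint, start Z0 = {s0, s2, s3, s5, s6, s7}, keep only states in Sat with some successor in Z. Z1 = {s2, s5, s6, s7}; Z2 = {s2, s5, s6}; fixed.
Sat(EG ((a | q) | (AG ~a))) = {s2, s5, s6}
s6 ∈ Sat(EG ((a | q) | (AG ~a))) = {s2, s5, s6}, so the formula holds at s6.

Yes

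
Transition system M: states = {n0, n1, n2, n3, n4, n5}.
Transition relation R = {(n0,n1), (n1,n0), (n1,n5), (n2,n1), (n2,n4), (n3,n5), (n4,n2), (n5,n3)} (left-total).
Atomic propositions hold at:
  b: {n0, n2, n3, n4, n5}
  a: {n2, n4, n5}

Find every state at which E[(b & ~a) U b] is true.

{n0, n2, n3, n4, n5}

Sat(~a) = {n0, n1, n3}
Sat(b & ~a) = {n0, n3}
E[(b & ~a) U b]: least fixpoint, start Z0 = Sat(b) = {n0, n2, n3, n4, n5}, add states in Sat(b & ~a) with some successor in Z. Already a fixed point.
Sat(E[(b & ~a) U b]) = {n0, n2, n3, n4, n5}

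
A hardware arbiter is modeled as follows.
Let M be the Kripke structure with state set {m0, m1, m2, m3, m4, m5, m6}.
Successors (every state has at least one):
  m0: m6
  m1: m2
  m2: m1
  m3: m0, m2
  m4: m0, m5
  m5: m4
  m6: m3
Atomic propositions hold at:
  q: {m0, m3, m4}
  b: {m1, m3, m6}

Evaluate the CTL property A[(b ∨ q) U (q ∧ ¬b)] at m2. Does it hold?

Sat(b ∨ q) = {m0, m1, m3, m4, m6}
Sat(¬b) = {m0, m2, m4, m5}
Sat(q ∧ ¬b) = {m0, m4}
A[(b ∨ q) U (q ∧ ¬b)]: least fixpoint, start Z0 = Sat((q ∧ ¬b)) = {m0, m4}, add states in Sat(b ∨ q) with every successor in Z. Already a fixed point.
Sat(A[(b ∨ q) U (q ∧ ¬b)]) = {m0, m4}
m2 ∉ Sat(A[(b ∨ q) U (q ∧ ¬b)]) = {m0, m4}, so the formula does not hold at m2.

No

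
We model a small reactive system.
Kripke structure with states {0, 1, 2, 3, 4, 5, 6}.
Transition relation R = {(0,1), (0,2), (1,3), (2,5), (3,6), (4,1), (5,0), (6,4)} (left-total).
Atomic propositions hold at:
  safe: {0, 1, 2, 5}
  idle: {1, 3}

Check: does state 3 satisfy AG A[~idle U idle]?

Yes

Sat(~idle) = {0, 2, 4, 5, 6}
A[~idle U idle]: least fixpoint, start Z0 = Sat(idle) = {1, 3}, add states in Sat(~idle) with every successor in Z. Z1 = {1, 3, 4}; Z2 = {1, 3, 4, 6}; fixed.
Sat(A[~idle U idle]) = {1, 3, 4, 6}
AG A[~idle U idle]: greatest fixpoint, start Z0 = {1, 3, 4, 6}, keep only states in Sat with every successor in Z. Already a fixed point.
Sat(AG A[~idle U idle]) = {1, 3, 4, 6}
3 ∈ Sat(AG A[~idle U idle]) = {1, 3, 4, 6}, so the formula holds at 3.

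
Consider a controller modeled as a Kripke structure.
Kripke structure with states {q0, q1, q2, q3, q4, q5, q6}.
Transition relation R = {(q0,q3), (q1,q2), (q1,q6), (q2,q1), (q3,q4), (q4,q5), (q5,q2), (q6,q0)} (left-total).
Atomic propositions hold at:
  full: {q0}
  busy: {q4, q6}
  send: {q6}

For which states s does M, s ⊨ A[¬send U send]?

Sat(¬send) = {q0, q1, q2, q3, q4, q5}
A[¬send U send]: least fixpoint, start Z0 = Sat(send) = {q6}, add states in Sat(¬send) with every successor in Z. Already a fixed point.
Sat(A[¬send U send]) = {q6}

{q6}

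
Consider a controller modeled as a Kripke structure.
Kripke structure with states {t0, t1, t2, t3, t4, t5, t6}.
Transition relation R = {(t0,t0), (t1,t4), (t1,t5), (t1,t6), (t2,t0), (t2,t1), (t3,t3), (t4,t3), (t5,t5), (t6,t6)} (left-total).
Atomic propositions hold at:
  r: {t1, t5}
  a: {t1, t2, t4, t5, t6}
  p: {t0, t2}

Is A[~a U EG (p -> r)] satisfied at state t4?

Sat(~a) = {t0, t3}
Sat(p -> r) = {t1, t3, t4, t5, t6}
EG (p -> r): greatest fixpoint, start Z0 = {t1, t3, t4, t5, t6}, keep only states in Sat with some successor in Z. Already a fixed point.
Sat(EG (p -> r)) = {t1, t3, t4, t5, t6}
A[~a U EG (p -> r)]: least fixpoint, start Z0 = Sat(EG (p -> r)) = {t1, t3, t4, t5, t6}, add states in Sat(~a) with every successor in Z. Already a fixed point.
Sat(A[~a U EG (p -> r)]) = {t1, t3, t4, t5, t6}
t4 ∈ Sat(A[~a U EG (p -> r)]) = {t1, t3, t4, t5, t6}, so the formula holds at t4.

Yes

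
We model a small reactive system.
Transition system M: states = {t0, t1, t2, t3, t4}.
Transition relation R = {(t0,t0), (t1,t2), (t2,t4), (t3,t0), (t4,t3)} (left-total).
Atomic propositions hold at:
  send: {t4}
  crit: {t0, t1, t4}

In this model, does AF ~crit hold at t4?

Sat(~crit) = {t2, t3}
AF ~crit: least fixpoint, start Z0 = {t2, t3}, add states with every successor in Z. Z1 = {t1, t2, t3, t4}; fixed.
Sat(AF ~crit) = {t1, t2, t3, t4}
t4 ∈ Sat(AF ~crit) = {t1, t2, t3, t4}, so the formula holds at t4.

Yes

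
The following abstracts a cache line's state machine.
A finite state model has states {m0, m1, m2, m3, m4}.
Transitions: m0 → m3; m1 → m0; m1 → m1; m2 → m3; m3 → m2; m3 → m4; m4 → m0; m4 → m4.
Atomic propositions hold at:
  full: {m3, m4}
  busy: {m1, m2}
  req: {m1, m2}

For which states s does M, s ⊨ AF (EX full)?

{m0, m2, m3, m4}

Sat(EX full) = {s : some successor in {m3, m4}} = {m0, m2, m3, m4}
AF (EX full): least fixpoint, start Z0 = {m0, m2, m3, m4}, add states with every successor in Z. Already a fixed point.
Sat(AF (EX full)) = {m0, m2, m3, m4}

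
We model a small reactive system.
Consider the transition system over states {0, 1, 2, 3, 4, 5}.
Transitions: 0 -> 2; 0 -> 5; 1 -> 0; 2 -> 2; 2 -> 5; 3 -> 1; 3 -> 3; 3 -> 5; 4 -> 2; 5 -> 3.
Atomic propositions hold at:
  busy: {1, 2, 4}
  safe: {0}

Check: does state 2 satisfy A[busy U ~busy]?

Sat(~busy) = {0, 3, 5}
A[busy U ~busy]: least fixpoint, start Z0 = Sat(~busy) = {0, 3, 5}, add states in Sat(busy) with every successor in Z. Z1 = {0, 1, 3, 5}; fixed.
Sat(A[busy U ~busy]) = {0, 1, 3, 5}
2 ∉ Sat(A[busy U ~busy]) = {0, 1, 3, 5}, so the formula does not hold at 2.

No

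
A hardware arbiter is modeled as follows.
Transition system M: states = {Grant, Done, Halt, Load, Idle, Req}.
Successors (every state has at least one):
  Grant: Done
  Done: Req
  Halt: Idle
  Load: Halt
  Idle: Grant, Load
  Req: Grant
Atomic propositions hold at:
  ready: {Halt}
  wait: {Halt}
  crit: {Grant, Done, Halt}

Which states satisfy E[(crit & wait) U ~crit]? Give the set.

Sat(crit & wait) = {Halt}
Sat(~crit) = {Load, Idle, Req}
E[(crit & wait) U ~crit]: least fixpoint, start Z0 = Sat(~crit) = {Load, Idle, Req}, add states in Sat(crit & wait) with some successor in Z. Z1 = {Halt, Load, Idle, Req}; fixed.
Sat(E[(crit & wait) U ~crit]) = {Halt, Load, Idle, Req}

{Halt, Load, Idle, Req}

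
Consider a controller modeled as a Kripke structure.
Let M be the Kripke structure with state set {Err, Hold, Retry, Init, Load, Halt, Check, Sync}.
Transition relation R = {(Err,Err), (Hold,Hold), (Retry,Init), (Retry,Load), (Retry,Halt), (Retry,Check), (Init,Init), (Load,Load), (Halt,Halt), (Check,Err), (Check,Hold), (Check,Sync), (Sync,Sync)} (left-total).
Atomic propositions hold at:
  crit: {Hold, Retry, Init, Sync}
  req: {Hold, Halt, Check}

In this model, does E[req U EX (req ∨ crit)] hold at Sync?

Yes

Sat(req ∨ crit) = {Hold, Retry, Init, Halt, Check, Sync}
Sat(EX (req ∨ crit)) = {s : some successor in {Hold, Retry, Init, Halt, Check, Sync}} = {Hold, Retry, Init, Halt, Check, Sync}
E[req U EX (req ∨ crit)]: least fixpoint, start Z0 = Sat(EX (req ∨ crit)) = {Hold, Retry, Init, Halt, Check, Sync}, add states in Sat(req) with some successor in Z. Already a fixed point.
Sat(E[req U EX (req ∨ crit)]) = {Hold, Retry, Init, Halt, Check, Sync}
Sync ∈ Sat(E[req U EX (req ∨ crit)]) = {Hold, Retry, Init, Halt, Check, Sync}, so the formula holds at Sync.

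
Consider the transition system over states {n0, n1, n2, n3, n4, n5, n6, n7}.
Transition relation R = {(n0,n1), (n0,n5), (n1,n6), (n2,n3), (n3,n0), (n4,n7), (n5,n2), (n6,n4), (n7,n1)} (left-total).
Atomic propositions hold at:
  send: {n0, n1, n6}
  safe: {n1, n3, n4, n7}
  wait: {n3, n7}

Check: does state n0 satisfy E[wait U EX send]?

Yes

Sat(EX send) = {s : some successor in {n0, n1, n6}} = {n0, n1, n3, n7}
E[wait U EX send]: least fixpoint, start Z0 = Sat(EX send) = {n0, n1, n3, n7}, add states in Sat(wait) with some successor in Z. Already a fixed point.
Sat(E[wait U EX send]) = {n0, n1, n3, n7}
n0 ∈ Sat(E[wait U EX send]) = {n0, n1, n3, n7}, so the formula holds at n0.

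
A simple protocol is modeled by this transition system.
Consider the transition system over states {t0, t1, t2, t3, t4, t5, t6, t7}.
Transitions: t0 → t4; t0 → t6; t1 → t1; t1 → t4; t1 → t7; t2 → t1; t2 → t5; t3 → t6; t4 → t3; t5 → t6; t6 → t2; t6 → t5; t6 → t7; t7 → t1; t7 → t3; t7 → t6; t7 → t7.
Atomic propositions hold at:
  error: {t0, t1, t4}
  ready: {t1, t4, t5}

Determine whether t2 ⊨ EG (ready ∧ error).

No

Sat(ready ∧ error) = {t1, t4}
EG (ready ∧ error): greatest fixpoint, start Z0 = {t1, t4}, keep only states in Sat with some successor in Z. Z1 = {t1}; fixed.
Sat(EG (ready ∧ error)) = {t1}
t2 ∉ Sat(EG (ready ∧ error)) = {t1}, so the formula does not hold at t2.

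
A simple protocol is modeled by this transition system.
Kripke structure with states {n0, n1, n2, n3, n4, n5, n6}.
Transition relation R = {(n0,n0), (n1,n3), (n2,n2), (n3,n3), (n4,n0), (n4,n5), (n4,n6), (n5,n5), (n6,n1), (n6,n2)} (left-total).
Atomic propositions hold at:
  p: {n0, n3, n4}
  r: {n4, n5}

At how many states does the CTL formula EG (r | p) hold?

Sat(r | p) = {n0, n3, n4, n5}
EG (r | p): greatest fixpoint, start Z0 = {n0, n3, n4, n5}, keep only states in Sat with some successor in Z. Already a fixed point.
Sat(EG (r | p)) = {n0, n3, n4, n5}
|Sat(EG (r | p))| = |{n0, n3, n4, n5}| = 4.

4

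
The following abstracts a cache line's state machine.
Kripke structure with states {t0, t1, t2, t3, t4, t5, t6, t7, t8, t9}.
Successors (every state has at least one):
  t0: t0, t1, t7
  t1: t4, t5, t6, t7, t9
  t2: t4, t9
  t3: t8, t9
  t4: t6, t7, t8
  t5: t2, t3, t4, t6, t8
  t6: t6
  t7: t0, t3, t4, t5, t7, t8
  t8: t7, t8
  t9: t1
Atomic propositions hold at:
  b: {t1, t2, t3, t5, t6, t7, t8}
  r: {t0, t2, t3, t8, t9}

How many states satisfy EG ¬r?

Sat(¬r) = {t1, t4, t5, t6, t7}
EG ¬r: greatest fixpoint, start Z0 = {t1, t4, t5, t6, t7}, keep only states in Sat with some successor in Z. Already a fixed point.
Sat(EG ¬r) = {t1, t4, t5, t6, t7}
|Sat(EG ¬r)| = |{t1, t4, t5, t6, t7}| = 5.

5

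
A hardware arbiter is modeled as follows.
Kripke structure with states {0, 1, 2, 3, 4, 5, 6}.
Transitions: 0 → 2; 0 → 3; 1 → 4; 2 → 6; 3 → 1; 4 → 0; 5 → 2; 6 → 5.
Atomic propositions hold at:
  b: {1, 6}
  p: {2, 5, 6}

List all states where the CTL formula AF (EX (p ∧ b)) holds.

{2, 5, 6}

Sat(p ∧ b) = {6}
Sat(EX (p ∧ b)) = {s : some successor in {6}} = {2}
AF (EX (p ∧ b)): least fixpoint, start Z0 = {2}, add states with every successor in Z. Z1 = {2, 5}; Z2 = {2, 5, 6}; fixed.
Sat(AF (EX (p ∧ b))) = {2, 5, 6}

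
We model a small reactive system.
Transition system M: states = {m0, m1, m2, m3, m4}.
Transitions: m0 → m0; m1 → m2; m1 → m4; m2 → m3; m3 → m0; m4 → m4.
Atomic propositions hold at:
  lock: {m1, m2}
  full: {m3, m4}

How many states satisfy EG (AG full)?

1

AG full: greatest fixpoint, start Z0 = {m3, m4}, keep only states in Sat with every successor in Z. Z1 = {m4}; fixed.
Sat(AG full) = {m4}
EG (AG full): greatest fixpoint, start Z0 = {m4}, keep only states in Sat with some successor in Z. Already a fixed point.
Sat(EG (AG full)) = {m4}
|Sat(EG (AG full))| = |{m4}| = 1.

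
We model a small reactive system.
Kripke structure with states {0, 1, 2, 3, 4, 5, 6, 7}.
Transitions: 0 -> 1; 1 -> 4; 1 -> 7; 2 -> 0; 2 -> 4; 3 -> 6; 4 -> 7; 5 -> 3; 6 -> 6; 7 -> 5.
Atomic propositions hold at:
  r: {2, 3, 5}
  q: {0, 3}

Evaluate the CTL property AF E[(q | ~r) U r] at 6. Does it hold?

No

Sat(~r) = {0, 1, 4, 6, 7}
Sat(q | ~r) = {0, 1, 3, 4, 6, 7}
E[(q | ~r) U r]: least fixpoint, start Z0 = Sat(r) = {2, 3, 5}, add states in Sat(q | ~r) with some successor in Z. Z1 = {2, 3, 5, 7}; Z2 = {1, 2, 3, 4, 5, 7}; Z3 = {0, 1, 2, 3, 4, 5, 7}; fixed.
Sat(E[(q | ~r) U r]) = {0, 1, 2, 3, 4, 5, 7}
AF E[(q | ~r) U r]: least fixpoint, start Z0 = {0, 1, 2, 3, 4, 5, 7}, add states with every successor in Z. Already a fixed point.
Sat(AF E[(q | ~r) U r]) = {0, 1, 2, 3, 4, 5, 7}
6 ∉ Sat(AF E[(q | ~r) U r]) = {0, 1, 2, 3, 4, 5, 7}, so the formula does not hold at 6.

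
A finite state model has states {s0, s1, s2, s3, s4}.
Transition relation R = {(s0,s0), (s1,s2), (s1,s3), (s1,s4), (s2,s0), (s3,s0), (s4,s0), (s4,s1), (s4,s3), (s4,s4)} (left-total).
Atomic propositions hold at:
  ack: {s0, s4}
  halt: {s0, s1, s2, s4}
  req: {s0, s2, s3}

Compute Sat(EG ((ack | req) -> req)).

{s0, s1, s2, s3}

Sat(ack | req) = {s0, s2, s3, s4}
Sat((ack | req) -> req) = {s0, s1, s2, s3}
EG ((ack | req) -> req): greatest fixpoint, start Z0 = {s0, s1, s2, s3}, keep only states in Sat with some successor in Z. Already a fixed point.
Sat(EG ((ack | req) -> req)) = {s0, s1, s2, s3}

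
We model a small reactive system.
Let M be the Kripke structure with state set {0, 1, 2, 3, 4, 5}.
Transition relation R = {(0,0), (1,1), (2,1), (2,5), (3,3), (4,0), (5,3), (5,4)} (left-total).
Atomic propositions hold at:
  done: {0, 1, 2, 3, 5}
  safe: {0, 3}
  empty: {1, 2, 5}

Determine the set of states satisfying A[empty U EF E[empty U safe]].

E[empty U safe]: least fixpoint, start Z0 = Sat(safe) = {0, 3}, add states in Sat(empty) with some successor in Z. Z1 = {0, 3, 5}; Z2 = {0, 2, 3, 5}; fixed.
Sat(E[empty U safe]) = {0, 2, 3, 5}
EF E[empty U safe]: least fixpoint, start Z0 = {0, 2, 3, 5}, add states with some successor in Z. Z1 = {0, 2, 3, 4, 5}; fixed.
Sat(EF E[empty U safe]) = {0, 2, 3, 4, 5}
A[empty U EF E[empty U safe]]: least fixpoint, start Z0 = Sat(EF E[empty U safe]) = {0, 2, 3, 4, 5}, add states in Sat(empty) with every successor in Z. Already a fixed point.
Sat(A[empty U EF E[empty U safe]]) = {0, 2, 3, 4, 5}

{0, 2, 3, 4, 5}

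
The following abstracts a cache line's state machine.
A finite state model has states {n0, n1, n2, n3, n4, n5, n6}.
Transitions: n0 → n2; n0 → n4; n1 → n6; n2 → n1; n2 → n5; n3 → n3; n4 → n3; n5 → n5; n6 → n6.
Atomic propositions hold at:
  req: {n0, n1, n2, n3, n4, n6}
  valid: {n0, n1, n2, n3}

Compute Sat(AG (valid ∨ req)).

{n1, n3, n4, n6}

Sat(valid ∨ req) = {n0, n1, n2, n3, n4, n6}
AG (valid ∨ req): greatest fixpoint, start Z0 = {n0, n1, n2, n3, n4, n6}, keep only states in Sat with every successor in Z. Z1 = {n0, n1, n3, n4, n6}; Z2 = {n1, n3, n4, n6}; fixed.
Sat(AG (valid ∨ req)) = {n1, n3, n4, n6}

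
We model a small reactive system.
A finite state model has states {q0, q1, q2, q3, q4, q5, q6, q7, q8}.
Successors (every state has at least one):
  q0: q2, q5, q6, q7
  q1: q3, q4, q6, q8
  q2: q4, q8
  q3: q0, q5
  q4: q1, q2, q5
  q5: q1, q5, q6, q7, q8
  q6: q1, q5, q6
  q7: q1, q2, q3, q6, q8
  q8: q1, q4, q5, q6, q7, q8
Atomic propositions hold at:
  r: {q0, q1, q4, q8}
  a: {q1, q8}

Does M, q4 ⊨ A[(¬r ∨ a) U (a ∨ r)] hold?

Yes

Sat(¬r) = {q2, q3, q5, q6, q7}
Sat(¬r ∨ a) = {q1, q2, q3, q5, q6, q7, q8}
Sat(a ∨ r) = {q0, q1, q4, q8}
A[(¬r ∨ a) U (a ∨ r)]: least fixpoint, start Z0 = Sat((a ∨ r)) = {q0, q1, q4, q8}, add states in Sat(¬r ∨ a) with every successor in Z. Z1 = {q0, q1, q2, q4, q8}; fixed.
Sat(A[(¬r ∨ a) U (a ∨ r)]) = {q0, q1, q2, q4, q8}
q4 ∈ Sat(A[(¬r ∨ a) U (a ∨ r)]) = {q0, q1, q2, q4, q8}, so the formula holds at q4.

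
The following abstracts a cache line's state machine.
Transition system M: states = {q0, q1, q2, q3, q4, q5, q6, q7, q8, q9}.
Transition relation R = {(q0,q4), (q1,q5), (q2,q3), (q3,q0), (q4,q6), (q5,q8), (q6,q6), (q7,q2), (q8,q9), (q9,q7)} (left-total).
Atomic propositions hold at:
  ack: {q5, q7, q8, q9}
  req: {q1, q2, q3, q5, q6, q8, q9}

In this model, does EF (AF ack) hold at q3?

AF ack: least fixpoint, start Z0 = {q5, q7, q8, q9}, add states with every successor in Z. Z1 = {q1, q5, q7, q8, q9}; fixed.
Sat(AF ack) = {q1, q5, q7, q8, q9}
EF (AF ack): least fixpoint, start Z0 = {q1, q5, q7, q8, q9}, add states with some successor in Z. Already a fixed point.
Sat(EF (AF ack)) = {q1, q5, q7, q8, q9}
q3 ∉ Sat(EF (AF ack)) = {q1, q5, q7, q8, q9}, so the formula does not hold at q3.

No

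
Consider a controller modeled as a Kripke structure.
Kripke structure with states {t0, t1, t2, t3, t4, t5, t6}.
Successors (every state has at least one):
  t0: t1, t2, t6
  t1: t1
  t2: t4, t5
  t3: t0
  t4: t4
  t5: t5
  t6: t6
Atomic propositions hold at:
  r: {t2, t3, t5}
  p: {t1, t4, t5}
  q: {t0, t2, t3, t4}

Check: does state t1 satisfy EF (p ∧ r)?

Sat(p ∧ r) = {t5}
EF (p ∧ r): least fixpoint, start Z0 = {t5}, add states with some successor in Z. Z1 = {t2, t5}; Z2 = {t0, t2, t5}; Z3 = {t0, t2, t3, t5}; fixed.
Sat(EF (p ∧ r)) = {t0, t2, t3, t5}
t1 ∉ Sat(EF (p ∧ r)) = {t0, t2, t3, t5}, so the formula does not hold at t1.

No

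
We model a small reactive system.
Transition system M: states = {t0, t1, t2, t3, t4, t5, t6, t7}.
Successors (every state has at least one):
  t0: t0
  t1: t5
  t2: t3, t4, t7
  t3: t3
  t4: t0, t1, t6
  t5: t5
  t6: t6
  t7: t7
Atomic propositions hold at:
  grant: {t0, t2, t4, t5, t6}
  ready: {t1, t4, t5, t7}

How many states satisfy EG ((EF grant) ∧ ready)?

3

EF grant: least fixpoint, start Z0 = {t0, t2, t4, t5, t6}, add states with some successor in Z. Z1 = {t0, t1, t2, t4, t5, t6}; fixed.
Sat(EF grant) = {t0, t1, t2, t4, t5, t6}
Sat((EF grant) ∧ ready) = {t1, t4, t5}
EG ((EF grant) ∧ ready): greatest fixpoint, start Z0 = {t1, t4, t5}, keep only states in Sat with some successor in Z. Already a fixed point.
Sat(EG ((EF grant) ∧ ready)) = {t1, t4, t5}
|Sat(EG ((EF grant) ∧ ready))| = |{t1, t4, t5}| = 3.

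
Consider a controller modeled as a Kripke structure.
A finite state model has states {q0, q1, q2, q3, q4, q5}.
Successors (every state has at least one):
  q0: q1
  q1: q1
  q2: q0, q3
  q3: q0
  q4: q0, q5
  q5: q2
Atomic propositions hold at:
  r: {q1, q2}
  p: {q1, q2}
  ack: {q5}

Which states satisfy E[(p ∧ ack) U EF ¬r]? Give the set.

{q0, q2, q3, q4, q5}

Sat(p ∧ ack) = ∅
Sat(¬r) = {q0, q3, q4, q5}
EF ¬r: least fixpoint, start Z0 = {q0, q3, q4, q5}, add states with some successor in Z. Z1 = {q0, q2, q3, q4, q5}; fixed.
Sat(EF ¬r) = {q0, q2, q3, q4, q5}
E[(p ∧ ack) U EF ¬r]: least fixpoint, start Z0 = Sat(EF ¬r) = {q0, q2, q3, q4, q5}, add states in Sat(p ∧ ack) with some successor in Z. Already a fixed point.
Sat(E[(p ∧ ack) U EF ¬r]) = {q0, q2, q3, q4, q5}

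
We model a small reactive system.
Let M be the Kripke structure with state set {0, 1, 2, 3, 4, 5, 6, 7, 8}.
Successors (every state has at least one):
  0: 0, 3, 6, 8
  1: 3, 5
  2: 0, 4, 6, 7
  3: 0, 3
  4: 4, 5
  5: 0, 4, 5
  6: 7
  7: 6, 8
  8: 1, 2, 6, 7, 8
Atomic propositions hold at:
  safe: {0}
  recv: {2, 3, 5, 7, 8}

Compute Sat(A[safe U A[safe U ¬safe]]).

{1, 2, 3, 4, 5, 6, 7, 8}

Sat(¬safe) = {1, 2, 3, 4, 5, 6, 7, 8}
A[safe U ¬safe]: least fixpoint, start Z0 = Sat(¬safe) = {1, 2, 3, 4, 5, 6, 7, 8}, add states in Sat(safe) with every successor in Z. Already a fixed point.
Sat(A[safe U ¬safe]) = {1, 2, 3, 4, 5, 6, 7, 8}
A[safe U A[safe U ¬safe]]: least fixpoint, start Z0 = Sat(A[safe U ¬safe]) = {1, 2, 3, 4, 5, 6, 7, 8}, add states in Sat(safe) with every successor in Z. Already a fixed point.
Sat(A[safe U A[safe U ¬safe]]) = {1, 2, 3, 4, 5, 6, 7, 8}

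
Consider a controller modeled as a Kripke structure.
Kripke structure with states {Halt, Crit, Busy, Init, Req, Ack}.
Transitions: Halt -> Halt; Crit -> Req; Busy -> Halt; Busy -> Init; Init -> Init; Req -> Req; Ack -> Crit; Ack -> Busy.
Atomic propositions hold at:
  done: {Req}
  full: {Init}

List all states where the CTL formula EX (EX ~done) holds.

Sat(~done) = {Halt, Crit, Busy, Init, Ack}
Sat(EX ~done) = {s : some successor in {Halt, Crit, Busy, Init, Ack}} = {Halt, Busy, Init, Ack}
Sat(EX (EX ~done)) = {s : some successor in {Halt, Busy, Init, Ack}} = {Halt, Busy, Init, Ack}

{Halt, Busy, Init, Ack}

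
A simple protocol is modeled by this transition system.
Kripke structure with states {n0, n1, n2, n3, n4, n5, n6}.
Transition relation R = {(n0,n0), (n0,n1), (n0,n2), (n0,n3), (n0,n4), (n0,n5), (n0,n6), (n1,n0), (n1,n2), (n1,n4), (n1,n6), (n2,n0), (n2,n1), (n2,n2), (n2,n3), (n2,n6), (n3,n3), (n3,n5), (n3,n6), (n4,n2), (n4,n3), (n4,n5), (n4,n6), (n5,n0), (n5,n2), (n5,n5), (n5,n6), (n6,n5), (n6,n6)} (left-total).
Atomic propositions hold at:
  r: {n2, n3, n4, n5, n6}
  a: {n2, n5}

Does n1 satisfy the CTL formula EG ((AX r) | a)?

No

Sat(AX r) = {s : every successor in {n2, n3, n4, n5, n6}} = {n3, n4, n6}
Sat((AX r) | a) = {n2, n3, n4, n5, n6}
EG ((AX r) | a): greatest fixpoint, start Z0 = {n2, n3, n4, n5, n6}, keep only states in Sat with some successor in Z. Already a fixed point.
Sat(EG ((AX r) | a)) = {n2, n3, n4, n5, n6}
n1 ∉ Sat(EG ((AX r) | a)) = {n2, n3, n4, n5, n6}, so the formula does not hold at n1.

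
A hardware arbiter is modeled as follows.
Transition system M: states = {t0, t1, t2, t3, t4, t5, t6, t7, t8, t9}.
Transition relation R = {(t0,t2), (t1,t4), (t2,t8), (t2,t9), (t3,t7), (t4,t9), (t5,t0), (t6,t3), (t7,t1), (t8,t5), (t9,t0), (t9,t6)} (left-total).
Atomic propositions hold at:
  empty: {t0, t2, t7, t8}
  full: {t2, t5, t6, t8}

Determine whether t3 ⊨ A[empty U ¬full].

Yes

Sat(¬full) = {t0, t1, t3, t4, t7, t9}
A[empty U ¬full]: least fixpoint, start Z0 = Sat(¬full) = {t0, t1, t3, t4, t7, t9}, add states in Sat(empty) with every successor in Z. Already a fixed point.
Sat(A[empty U ¬full]) = {t0, t1, t3, t4, t7, t9}
t3 ∈ Sat(A[empty U ¬full]) = {t0, t1, t3, t4, t7, t9}, so the formula holds at t3.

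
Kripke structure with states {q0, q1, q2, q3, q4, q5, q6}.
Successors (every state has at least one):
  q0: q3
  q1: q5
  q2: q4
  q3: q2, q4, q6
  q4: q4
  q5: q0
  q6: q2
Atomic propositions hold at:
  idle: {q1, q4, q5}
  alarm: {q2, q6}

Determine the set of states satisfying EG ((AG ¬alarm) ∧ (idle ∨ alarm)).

{q4}

Sat(¬alarm) = {q0, q1, q3, q4, q5}
AG ¬alarm: greatest fixpoint, start Z0 = {q0, q1, q3, q4, q5}, keep only states in Sat with every successor in Z. Z1 = {q0, q1, q4, q5}; Z2 = {q1, q4, q5}; Z3 = {q1, q4}; Z4 = {q4}; fixed.
Sat(AG ¬alarm) = {q4}
Sat(idle ∨ alarm) = {q1, q2, q4, q5, q6}
Sat((AG ¬alarm) ∧ (idle ∨ alarm)) = {q4}
EG ((AG ¬alarm) ∧ (idle ∨ alarm)): greatest fixpoint, start Z0 = {q4}, keep only states in Sat with some successor in Z. Already a fixed point.
Sat(EG ((AG ¬alarm) ∧ (idle ∨ alarm))) = {q4}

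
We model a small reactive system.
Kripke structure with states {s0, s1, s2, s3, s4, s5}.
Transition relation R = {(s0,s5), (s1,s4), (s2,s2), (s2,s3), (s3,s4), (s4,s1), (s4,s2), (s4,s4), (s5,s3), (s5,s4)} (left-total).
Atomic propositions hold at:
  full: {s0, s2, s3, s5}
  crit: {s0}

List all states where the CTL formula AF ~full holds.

Sat(~full) = {s1, s4}
AF ~full: least fixpoint, start Z0 = {s1, s4}, add states with every successor in Z. Z1 = {s1, s3, s4}; Z2 = {s1, s3, s4, s5}; Z3 = {s0, s1, s3, s4, s5}; fixed.
Sat(AF ~full) = {s0, s1, s3, s4, s5}

{s0, s1, s3, s4, s5}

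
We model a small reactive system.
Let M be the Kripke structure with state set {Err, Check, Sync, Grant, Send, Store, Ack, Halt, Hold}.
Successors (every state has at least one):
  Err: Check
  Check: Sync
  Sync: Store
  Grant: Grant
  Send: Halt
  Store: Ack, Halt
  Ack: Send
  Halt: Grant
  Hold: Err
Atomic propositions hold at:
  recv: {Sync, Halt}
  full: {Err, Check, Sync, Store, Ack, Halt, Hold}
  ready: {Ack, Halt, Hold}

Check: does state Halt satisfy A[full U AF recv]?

Yes

AF recv: least fixpoint, start Z0 = {Sync, Halt}, add states with every successor in Z. Z1 = {Check, Sync, Send, Halt}; Z2 = {Err, Check, Sync, Send, Ack, Halt}; Z3 = {Err, Check, Sync, Send, Store, Ack, Halt, Hold}; fixed.
Sat(AF recv) = {Err, Check, Sync, Send, Store, Ack, Halt, Hold}
A[full U AF recv]: least fixpoint, start Z0 = Sat(AF recv) = {Err, Check, Sync, Send, Store, Ack, Halt, Hold}, add states in Sat(full) with every successor in Z. Already a fixed point.
Sat(A[full U AF recv]) = {Err, Check, Sync, Send, Store, Ack, Halt, Hold}
Halt ∈ Sat(A[full U AF recv]) = {Err, Check, Sync, Send, Store, Ack, Halt, Hold}, so the formula holds at Halt.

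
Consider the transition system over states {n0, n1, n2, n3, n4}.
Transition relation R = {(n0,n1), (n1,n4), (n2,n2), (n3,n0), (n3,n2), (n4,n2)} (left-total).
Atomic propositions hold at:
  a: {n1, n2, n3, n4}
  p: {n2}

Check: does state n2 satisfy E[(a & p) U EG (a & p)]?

Sat(a & p) = {n2}
EG (a & p): greatest fixpoint, start Z0 = {n2}, keep only states in Sat with some successor in Z. Already a fixed point.
Sat(EG (a & p)) = {n2}
E[(a & p) U EG (a & p)]: least fixpoint, start Z0 = Sat(EG (a & p)) = {n2}, add states in Sat(a & p) with some successor in Z. Already a fixed point.
Sat(E[(a & p) U EG (a & p)]) = {n2}
n2 ∈ Sat(E[(a & p) U EG (a & p)]) = {n2}, so the formula holds at n2.

Yes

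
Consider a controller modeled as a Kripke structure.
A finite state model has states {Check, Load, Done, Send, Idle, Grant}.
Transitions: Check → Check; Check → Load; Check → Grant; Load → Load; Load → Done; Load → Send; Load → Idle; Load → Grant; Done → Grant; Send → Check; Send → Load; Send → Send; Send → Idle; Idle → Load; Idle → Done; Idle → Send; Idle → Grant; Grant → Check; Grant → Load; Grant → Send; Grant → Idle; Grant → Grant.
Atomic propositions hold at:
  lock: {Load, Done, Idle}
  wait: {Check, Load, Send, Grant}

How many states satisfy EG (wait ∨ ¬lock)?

4

Sat(¬lock) = {Check, Send, Grant}
Sat(wait ∨ ¬lock) = {Check, Load, Send, Grant}
EG (wait ∨ ¬lock): greatest fixpoint, start Z0 = {Check, Load, Send, Grant}, keep only states in Sat with some successor in Z. Already a fixed point.
Sat(EG (wait ∨ ¬lock)) = {Check, Load, Send, Grant}
|Sat(EG (wait ∨ ¬lock))| = |{Check, Load, Send, Grant}| = 4.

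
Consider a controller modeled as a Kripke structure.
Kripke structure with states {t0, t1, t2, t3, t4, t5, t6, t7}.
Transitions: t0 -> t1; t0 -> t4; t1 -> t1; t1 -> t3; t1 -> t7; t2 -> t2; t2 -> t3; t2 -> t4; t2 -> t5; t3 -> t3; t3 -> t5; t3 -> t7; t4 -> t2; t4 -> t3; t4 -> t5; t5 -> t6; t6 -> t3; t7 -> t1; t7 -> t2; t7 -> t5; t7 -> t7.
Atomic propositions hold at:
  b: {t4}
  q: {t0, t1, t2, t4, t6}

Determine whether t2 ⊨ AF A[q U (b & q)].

No

Sat(b & q) = {t4}
A[q U (b & q)]: least fixpoint, start Z0 = Sat((b & q)) = {t4}, add states in Sat(q) with every successor in Z. Already a fixed point.
Sat(A[q U (b & q)]) = {t4}
AF A[q U (b & q)]: least fixpoint, start Z0 = {t4}, add states with every successor in Z. Already a fixed point.
Sat(AF A[q U (b & q)]) = {t4}
t2 ∉ Sat(AF A[q U (b & q)]) = {t4}, so the formula does not hold at t2.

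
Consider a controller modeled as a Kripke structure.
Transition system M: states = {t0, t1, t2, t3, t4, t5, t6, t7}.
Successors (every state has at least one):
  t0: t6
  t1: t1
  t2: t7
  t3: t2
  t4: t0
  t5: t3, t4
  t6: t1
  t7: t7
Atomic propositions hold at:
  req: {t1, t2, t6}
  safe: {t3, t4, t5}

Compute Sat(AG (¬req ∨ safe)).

Sat(¬req) = {t0, t3, t4, t5, t7}
Sat(¬req ∨ safe) = {t0, t3, t4, t5, t7}
AG (¬req ∨ safe): greatest fixpoint, start Z0 = {t0, t3, t4, t5, t7}, keep only states in Sat with every successor in Z. Z1 = {t4, t5, t7}; Z2 = {t7}; fixed.
Sat(AG (¬req ∨ safe)) = {t7}

{t7}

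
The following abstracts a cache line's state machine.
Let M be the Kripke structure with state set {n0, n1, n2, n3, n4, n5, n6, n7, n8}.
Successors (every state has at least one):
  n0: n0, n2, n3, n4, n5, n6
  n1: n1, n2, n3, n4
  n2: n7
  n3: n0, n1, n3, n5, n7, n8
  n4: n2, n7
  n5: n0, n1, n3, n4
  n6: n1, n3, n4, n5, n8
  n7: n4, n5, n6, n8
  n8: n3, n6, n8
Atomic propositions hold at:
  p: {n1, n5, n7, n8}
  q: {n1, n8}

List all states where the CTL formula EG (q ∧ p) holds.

{n1, n8}

Sat(q ∧ p) = {n1, n8}
EG (q ∧ p): greatest fixpoint, start Z0 = {n1, n8}, keep only states in Sat with some successor in Z. Already a fixed point.
Sat(EG (q ∧ p)) = {n1, n8}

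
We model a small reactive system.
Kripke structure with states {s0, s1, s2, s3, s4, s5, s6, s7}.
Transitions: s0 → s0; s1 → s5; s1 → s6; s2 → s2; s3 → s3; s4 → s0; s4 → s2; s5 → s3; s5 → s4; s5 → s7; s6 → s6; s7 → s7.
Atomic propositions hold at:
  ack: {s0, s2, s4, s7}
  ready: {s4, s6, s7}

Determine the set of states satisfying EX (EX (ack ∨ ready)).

{s0, s1, s2, s4, s5, s6, s7}

Sat(ack ∨ ready) = {s0, s2, s4, s6, s7}
Sat(EX (ack ∨ ready)) = {s : some successor in {s0, s2, s4, s6, s7}} = {s0, s1, s2, s4, s5, s6, s7}
Sat(EX (EX (ack ∨ ready))) = {s : some successor in {s0, s1, s2, s4, s5, s6, s7}} = {s0, s1, s2, s4, s5, s6, s7}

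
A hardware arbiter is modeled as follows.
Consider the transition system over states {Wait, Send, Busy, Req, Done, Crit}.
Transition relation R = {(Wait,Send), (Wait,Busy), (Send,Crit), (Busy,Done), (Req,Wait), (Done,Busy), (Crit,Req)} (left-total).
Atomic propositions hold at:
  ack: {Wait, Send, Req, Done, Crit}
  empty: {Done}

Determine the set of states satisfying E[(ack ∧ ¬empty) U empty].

{Done}

Sat(¬empty) = {Wait, Send, Busy, Req, Crit}
Sat(ack ∧ ¬empty) = {Wait, Send, Req, Crit}
E[(ack ∧ ¬empty) U empty]: least fixpoint, start Z0 = Sat(empty) = {Done}, add states in Sat(ack ∧ ¬empty) with some successor in Z. Already a fixed point.
Sat(E[(ack ∧ ¬empty) U empty]) = {Done}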